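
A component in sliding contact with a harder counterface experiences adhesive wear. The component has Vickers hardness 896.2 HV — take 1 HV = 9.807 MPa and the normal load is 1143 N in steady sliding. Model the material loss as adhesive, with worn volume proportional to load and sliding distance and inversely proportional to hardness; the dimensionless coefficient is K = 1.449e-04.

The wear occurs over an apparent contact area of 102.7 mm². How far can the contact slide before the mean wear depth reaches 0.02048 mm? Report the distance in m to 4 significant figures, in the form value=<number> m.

value=111.6 m

Every step maintains full float precision — intermediates are displayed rounded — one final rounding, at four significant digits.
Convert: Hardness H = 896.2 HV × 9.807 MPa/HV = 8789 MPa = 8.789e+09 Pa.
Convert: Contact area A = 102.7 mm² = 1.027e-04 m².
Convert: Depth limit h_lim = 0.02048 mm = 2.048e-05 m.
As SI base values: W = 1143 N, H = 8.789e+09 Pa, K = 1.449e-04.
At the depth limit, V_lim = h_lim·A = 2.048e-05 · 1.027e-04 = 2.103e-09 m³.
Life L = V_lim·H/(K·W) = 2.103e-09 · 8.789e+09 / (1.449e-04 · 1143) = 111.6 m.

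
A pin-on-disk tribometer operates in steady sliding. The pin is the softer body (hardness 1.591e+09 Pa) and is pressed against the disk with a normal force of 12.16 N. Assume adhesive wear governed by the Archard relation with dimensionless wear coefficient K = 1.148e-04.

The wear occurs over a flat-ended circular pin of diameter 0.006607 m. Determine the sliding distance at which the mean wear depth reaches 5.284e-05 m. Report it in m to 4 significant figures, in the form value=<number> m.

The computation carries full float precision, and intermediates are printed rounded; rounded just once to 4 significant digits.
Contact area A = π·d²/4 = π·(0.006607 m)²/4 = 3.428e-05 m².
In SI base units, W = 12.16 N, H = 1.591e+09 Pa, K = 1.148e-04.
Limit volume V_lim = h_lim·A = 5.284e-05 · 3.428e-05 = 1.812e-09 m³.
Thus life L = V_lim·H/(K·W) = 1.812e-09 · 1.591e+09 / (1.148e-04 · 12.16) = 2065 m.

value=2065 m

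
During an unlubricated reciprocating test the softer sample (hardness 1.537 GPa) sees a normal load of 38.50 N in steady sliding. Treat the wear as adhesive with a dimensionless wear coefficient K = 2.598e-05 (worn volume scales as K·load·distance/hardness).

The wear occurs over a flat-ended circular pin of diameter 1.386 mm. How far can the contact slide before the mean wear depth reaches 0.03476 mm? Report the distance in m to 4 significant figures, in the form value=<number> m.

value=80.59 m

The computation carries full precision; intermediate values are shown rounded; one final rounding: four significant digits.
Hardness H = 1.537 GPa = 1.537e+09 Pa.
Pin diameter d = 1.386 mm = 0.001386 m. Contact area A = π·d²/4 = π·(0.001386 m)²/4 = 1.509e-06 m².
Depth limit h_lim = 0.03476 mm = 3.476e-05 m.
Working in SI base units: W = 38.50 N, H = 1.537e+09 Pa, K = 2.598e-05.
Wearable volume V_lim = h_lim·A = 3.476e-05 · 1.509e-06 = 5.244e-11 m³.
Thus life L = V_lim·H/(K·W) = 5.244e-11 · 1.537e+09 / (2.598e-05 · 38.50) = 80.59 m.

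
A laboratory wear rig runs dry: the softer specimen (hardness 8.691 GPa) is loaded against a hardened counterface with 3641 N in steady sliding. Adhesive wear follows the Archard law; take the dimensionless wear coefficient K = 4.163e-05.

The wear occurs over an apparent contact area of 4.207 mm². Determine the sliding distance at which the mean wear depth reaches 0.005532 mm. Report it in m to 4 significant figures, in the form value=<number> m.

value=1.334 m

All arithmetic keeps full precision, and the intermediates appear rounded. Rounded just once, at 4 significant digits.
Hardness H = 8.691 GPa = 8.691e+09 Pa.
Contact area A = 4.207 mm² = 4.207e-06 m².
Depth limit h_lim = 0.005532 mm = 5.532e-06 m.
Expressed in SI base units: W = 3641 N, H = 8.691e+09 Pa, K = 4.163e-05.
At the depth limit, V_lim = h_lim·A = 5.532e-06 · 4.207e-06 = 2.327e-11 m³.
Thus life L = V_lim·H/(K·W) = 2.327e-11 · 8.691e+09 / (4.163e-05 · 3641) = 1.334 m.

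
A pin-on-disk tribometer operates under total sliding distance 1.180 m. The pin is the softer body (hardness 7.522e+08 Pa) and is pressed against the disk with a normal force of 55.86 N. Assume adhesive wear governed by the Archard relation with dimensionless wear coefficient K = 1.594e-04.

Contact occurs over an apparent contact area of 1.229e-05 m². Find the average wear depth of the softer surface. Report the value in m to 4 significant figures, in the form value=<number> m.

value=1.137e-06 m

Intermediates are displayed rounded. The algebra maintains exact precision — rounded once at the end: 4 significant figures.
Collected in SI base units: W = 55.86 N, H = 7.522e+08 Pa, K = 1.594e-04.
Worn volume V = K·W·L/H = 1.594e-04 · 55.86 · 1.180 / 7.522e+08 = 1.397e-11 m³.
Average depth h = V/A = 1.397e-11 / 1.229e-05 = 1.137e-06 m.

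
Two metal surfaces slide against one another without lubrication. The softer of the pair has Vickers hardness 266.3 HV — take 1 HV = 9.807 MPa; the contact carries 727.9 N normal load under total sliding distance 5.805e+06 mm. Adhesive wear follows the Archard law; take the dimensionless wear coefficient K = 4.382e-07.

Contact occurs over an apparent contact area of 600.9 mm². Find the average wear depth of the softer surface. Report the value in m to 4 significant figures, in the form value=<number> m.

Quoted intermediates are rounded. All arithmetic runs at exact precision — rounded once at the end: four significant digits.
Convert: Distance covered L = 5.805e+06 mm = 5805 m.
Convert: Hardness H = 266.3 HV × 9.807 MPa/HV = 2612 MPa = 2.612e+09 Pa.
Convert: Contact area A = 600.9 mm² = 6.009e-04 m².
Restated in SI base units: W = 727.9 N, H = 2.612e+09 Pa, K = 4.382e-07.
Worn volume V = K·W·L/H = 4.382e-07 · 727.9 · 5805 / 2.612e+09 = 7.090e-10 m³.
Depth of wear h = V/A = 7.090e-10 / 6.009e-04 = 1.180e-06 m.

value=1.180e-06 m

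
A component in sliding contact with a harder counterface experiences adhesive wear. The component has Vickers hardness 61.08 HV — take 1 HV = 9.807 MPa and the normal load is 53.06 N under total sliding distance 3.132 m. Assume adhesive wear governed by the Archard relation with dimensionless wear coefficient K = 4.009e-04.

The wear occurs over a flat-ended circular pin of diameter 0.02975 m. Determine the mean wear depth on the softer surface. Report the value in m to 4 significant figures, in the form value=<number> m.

value=1.600e-07 m

Printed values are rounded; all working math holds exact precision; rounded once at the end, at four significant figures.
Convert: Hardness H = 61.08 HV × 9.807 MPa/HV = 599.0 MPa = 5.990e+08 Pa.
Convert: Contact area A = π·d²/4 = π·(0.02975 m)²/4 = 6.951e-04 m².
Expressed in SI base units: W = 53.06 N, H = 5.990e+08 Pa, K = 4.009e-04.
Volume removed: V = K·W·L/H = 4.009e-04 · 53.06 · 3.132 / 5.990e+08 = 1.112e-10 m³.
Depth of wear h = V/A = 1.112e-10 / 6.951e-04 = 1.600e-07 m.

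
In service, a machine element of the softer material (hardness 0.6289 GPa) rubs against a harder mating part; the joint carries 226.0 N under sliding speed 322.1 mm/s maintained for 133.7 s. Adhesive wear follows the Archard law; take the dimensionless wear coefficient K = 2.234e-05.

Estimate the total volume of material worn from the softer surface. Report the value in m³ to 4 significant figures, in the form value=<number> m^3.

value=3.457e-10 m^3

The intermediates appear rounded. Every step carries exact precision. Rounded once at the end: four significant figures.
Sliding speed v = 322.1 mm/s = 0.3221 m/s. Distance L = v·t = 0.3221 m/s × 133.7 s = 43.06 m.
Hardness H = 0.6289 GPa = 6.289e+08 Pa.
Restated in SI base units: W = 226.0 N, H = 6.289e+08 Pa, K = 2.234e-05.
Apply Archard: V = K·W·L/H = 2.234e-05 · 226.0 · 43.06 / 6.289e+08 = 3.457e-10 m³.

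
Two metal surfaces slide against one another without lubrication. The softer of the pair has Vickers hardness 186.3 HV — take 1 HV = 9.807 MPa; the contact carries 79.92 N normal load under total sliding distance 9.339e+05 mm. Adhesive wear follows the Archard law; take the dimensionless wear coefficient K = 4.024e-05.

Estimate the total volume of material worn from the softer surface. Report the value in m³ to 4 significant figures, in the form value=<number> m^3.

Shown intermediates are rounded, and all working math maintains exact precision — one last rounding to 4 significant digits.
Path length L = 9.339e+05 mm = 933.9 m.
Hardness H = 186.3 HV × 9.807 MPa/HV = 1827 MPa = 1.827e+09 Pa.
Collected in SI base units: W = 79.92 N, H = 1.827e+09 Pa, K = 4.024e-05.
Worn volume V = K·W·L/H = 4.024e-05 · 79.92 · 933.9 / 1.827e+09 = 1.644e-09 m³.

value=1.644e-09 m^3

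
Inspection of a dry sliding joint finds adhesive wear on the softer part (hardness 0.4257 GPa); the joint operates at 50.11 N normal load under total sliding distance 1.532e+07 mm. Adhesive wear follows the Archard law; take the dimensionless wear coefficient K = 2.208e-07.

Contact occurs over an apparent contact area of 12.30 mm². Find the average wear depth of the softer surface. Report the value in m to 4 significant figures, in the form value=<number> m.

value=3.237e-05 m

All working math keeps full float precision. Printed values are rounded, and rounded once at the end: four significant figures.
The distance L = 1.532e+07 mm = 1.532e+04 m.
Hardness H = 0.4257 GPa = 4.257e+08 Pa.
Contact area A = 12.30 mm² = 1.230e-05 m².
As SI base values: W = 50.11 N, H = 4.257e+08 Pa, K = 2.208e-07.
Archard relation: V = K·W·L/H = 2.208e-07 · 50.11 · 1.532e+04 / 4.257e+08 = 3.982e-10 m³.
Average depth h = V/A = 3.982e-10 / 1.230e-05 = 3.237e-05 m.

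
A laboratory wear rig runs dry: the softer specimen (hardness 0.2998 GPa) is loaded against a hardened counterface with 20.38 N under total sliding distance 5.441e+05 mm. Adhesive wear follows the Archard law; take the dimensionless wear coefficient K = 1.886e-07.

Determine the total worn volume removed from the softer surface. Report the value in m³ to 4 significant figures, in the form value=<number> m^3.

Printed values are rounded — every step carries exact precision — one last rounding, at four significant figures.
Convert: Distance covered L = 5.441e+05 mm = 544.1 m.
Convert: Hardness H = 0.2998 GPa = 2.998e+08 Pa.
Collected in SI base units: W = 20.38 N, H = 2.998e+08 Pa, K = 1.886e-07.
By Archard's law, V = K·W·L/H = 1.886e-07 · 20.38 · 544.1 / 2.998e+08 = 6.976e-12 m³.

value=6.976e-12 m^3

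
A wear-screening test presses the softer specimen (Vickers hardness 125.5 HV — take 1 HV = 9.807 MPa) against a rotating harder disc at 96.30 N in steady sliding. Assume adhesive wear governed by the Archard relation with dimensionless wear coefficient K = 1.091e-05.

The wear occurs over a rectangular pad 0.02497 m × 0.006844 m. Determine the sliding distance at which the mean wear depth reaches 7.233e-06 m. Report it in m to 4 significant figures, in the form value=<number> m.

Displayed values are rounded, and every step keeps full precision. Rounded once at the end, at four significant digits.
Convert: Hardness H = 125.5 HV × 9.807 MPa/HV = 1231 MPa = 1.231e+09 Pa.
Convert: Contact area A = 0.02497 m × 0.006844 m = 1.709e-04 m².
In SI base units: W = 96.30 N, H = 1.231e+09 Pa, K = 1.091e-05.
Allowed volume V_lim = h_lim·A = 7.233e-06 · 1.709e-04 = 1.236e-09 m³.
Life L = V_lim·H/(K·W) = 1.236e-09 · 1.231e+09 / (1.091e-05 · 96.30) = 1448 m.

value=1448 m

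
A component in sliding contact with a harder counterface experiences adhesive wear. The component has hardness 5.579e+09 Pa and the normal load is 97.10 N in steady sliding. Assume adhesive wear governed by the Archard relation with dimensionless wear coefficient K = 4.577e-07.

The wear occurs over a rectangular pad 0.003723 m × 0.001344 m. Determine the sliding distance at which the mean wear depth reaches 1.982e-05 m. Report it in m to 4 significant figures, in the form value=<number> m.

The intermediates appear rounded. Each operation holds exact precision. Rounded once at the end to 4 significant digits.
Convert: Contact area A = 0.003723 m × 0.001344 m = 5.004e-06 m².
Expressed in SI base units: W = 97.10 N, H = 5.579e+09 Pa, K = 4.577e-07.
Volume at the limit: V_lim = h_lim·A = 1.982e-05 · 5.004e-06 = 9.917e-11 m³.
So the life L = V_lim·H/(K·W) = 9.917e-11 · 5.579e+09 / (4.577e-07 · 97.10) = 1.245e+04 m.

value=1.245e+04 m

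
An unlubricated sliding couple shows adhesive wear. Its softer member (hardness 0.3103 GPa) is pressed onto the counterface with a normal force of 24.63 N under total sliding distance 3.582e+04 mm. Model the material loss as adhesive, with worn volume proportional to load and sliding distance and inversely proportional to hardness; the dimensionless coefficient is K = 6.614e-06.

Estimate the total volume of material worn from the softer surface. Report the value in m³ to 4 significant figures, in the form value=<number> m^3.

Every step holds exact precision. The intermediates are displayed rounded. Rounded once at the end: 4 significant figures.
The distance L = 3.582e+04 mm = 35.82 m.
Hardness H = 0.3103 GPa = 3.103e+08 Pa.
As SI base values: W = 24.63 N, H = 3.103e+08 Pa, K = 6.614e-06.
By Archard's law, V = K·W·L/H = 6.614e-06 · 24.63 · 35.82 / 3.103e+08 = 1.880e-11 m³.

value=1.880e-11 m^3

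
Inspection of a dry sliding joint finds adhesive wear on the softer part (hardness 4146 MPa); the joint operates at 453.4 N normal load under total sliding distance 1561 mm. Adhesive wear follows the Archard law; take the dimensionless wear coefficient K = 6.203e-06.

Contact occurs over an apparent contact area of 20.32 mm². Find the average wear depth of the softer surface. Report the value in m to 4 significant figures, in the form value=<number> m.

The algebra maintains full precision. Intermediate values are printed rounded, and a lone final rounding to four significant digits.
Sliding distance L = 1561 mm = 1.561 m.
Hardness H = 4146 MPa = 4.146e+09 Pa.
Contact area A = 20.32 mm² = 2.032e-05 m².
In SI base units: W = 453.4 N, H = 4.146e+09 Pa, K = 6.203e-06.
Worn volume V = K·W·L/H = 6.203e-06 · 453.4 · 1.561 / 4.146e+09 = 1.059e-12 m³.
Mean depth h = V/A = 1.059e-12 / 2.032e-05 = 5.211e-08 m.

value=5.211e-08 m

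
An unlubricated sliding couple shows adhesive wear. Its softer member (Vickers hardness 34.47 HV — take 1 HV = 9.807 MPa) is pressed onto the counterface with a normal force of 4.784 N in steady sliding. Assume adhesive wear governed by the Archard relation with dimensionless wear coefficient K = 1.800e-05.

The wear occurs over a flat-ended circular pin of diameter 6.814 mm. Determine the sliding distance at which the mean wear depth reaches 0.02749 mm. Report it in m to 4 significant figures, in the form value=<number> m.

value=3935 m

Shown intermediates are rounded. The algebra runs at full precision, and a single final rounding, at 4 significant digits.
Hardness H = 34.47 HV × 9.807 MPa/HV = 338.0 MPa = 3.380e+08 Pa.
Pin diameter d = 6.814 mm = 0.006814 m. Contact area A = π·d²/4 = π·(0.006814 m)²/4 = 3.647e-05 m².
Depth limit h_lim = 0.02749 mm = 2.749e-05 m.
Collected in SI base units: W = 4.784 N, H = 3.380e+08 Pa, K = 1.800e-05.
Allowed volume V_lim = h_lim·A = 2.749e-05 · 3.647e-05 = 1.002e-09 m³.
Life L = V_lim·H/(K·W) = 1.002e-09 · 3.380e+08 / (1.800e-05 · 4.784) = 3935 m.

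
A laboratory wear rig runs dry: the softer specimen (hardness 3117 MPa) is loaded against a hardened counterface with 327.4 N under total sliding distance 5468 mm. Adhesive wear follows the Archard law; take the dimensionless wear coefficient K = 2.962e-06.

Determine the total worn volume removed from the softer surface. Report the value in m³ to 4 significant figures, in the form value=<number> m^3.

The computation maintains full float precision. Printed values are rounded; a lone final rounding: 4 significant digits.
Convert: Total distance L = 5468 mm = 5.468 m.
Convert: Hardness H = 3117 MPa = 3.117e+09 Pa.
In SI base units, W = 327.4 N, H = 3.117e+09 Pa, K = 2.962e-06.
Volume removed: V = K·W·L/H = 2.962e-06 · 327.4 · 5.468 / 3.117e+09 = 1.701e-12 m³.

value=1.701e-12 m^3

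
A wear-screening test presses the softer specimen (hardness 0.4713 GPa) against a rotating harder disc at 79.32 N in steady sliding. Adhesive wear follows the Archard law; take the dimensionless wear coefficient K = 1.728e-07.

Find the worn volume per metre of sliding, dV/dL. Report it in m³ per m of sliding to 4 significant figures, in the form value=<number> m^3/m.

value=2.908e-14 m^3/m

Every step holds exact precision, and displayed values are rounded, and rounded just once, at 4 significant digits.
Convert: Hardness H = 0.4713 GPa = 4.713e+08 Pa.
In SI base units, W = 79.32 N, H = 4.713e+08 Pa, K = 1.728e-07.
Volumetric rate dV/dL = K·W/H: 1.728e-07 · 79.32 / 4.713e+08 = 2.908e-14 m³/m.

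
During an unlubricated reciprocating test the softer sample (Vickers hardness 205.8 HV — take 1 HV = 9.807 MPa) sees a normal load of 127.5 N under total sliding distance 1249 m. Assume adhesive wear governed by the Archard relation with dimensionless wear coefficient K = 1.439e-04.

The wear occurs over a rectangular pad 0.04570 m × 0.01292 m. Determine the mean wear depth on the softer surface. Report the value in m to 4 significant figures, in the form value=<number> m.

Every step carries full float precision, and the intermediates appear rounded, and rounded once at the end, at four significant digits.
Convert: Hardness H = 205.8 HV × 9.807 MPa/HV = 2018 MPa = 2.018e+09 Pa.
Convert: Contact area A = 0.04570 m × 0.01292 m = 5.904e-04 m².
Collected in SI base units: W = 127.5 N, H = 2.018e+09 Pa, K = 1.439e-04.
Worn volume V = K·W·L/H = 1.439e-04 · 127.5 · 1249 / 2.018e+09 = 1.135e-08 m³.
Mean wear depth h = V/A = 1.135e-08 / 5.904e-04 = 1.923e-05 m.

value=1.923e-05 m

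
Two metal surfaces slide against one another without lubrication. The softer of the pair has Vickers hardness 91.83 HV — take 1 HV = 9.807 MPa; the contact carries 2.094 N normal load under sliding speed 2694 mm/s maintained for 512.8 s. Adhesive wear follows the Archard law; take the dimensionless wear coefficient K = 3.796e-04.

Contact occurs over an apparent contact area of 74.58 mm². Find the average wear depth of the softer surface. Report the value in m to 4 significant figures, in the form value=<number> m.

value=1.635e-05 m

The computation runs at full float precision, and intermediate values are displayed rounded — one last rounding: four significant figures.
Convert: Sliding speed v = 2694 mm/s = 2.694 m/s. Distance covered L = v·t = 2.694 m/s × 512.8 s = 1381 m.
Convert: Hardness H = 91.83 HV × 9.807 MPa/HV = 900.6 MPa = 9.006e+08 Pa.
Convert: Contact area A = 74.58 mm² = 7.458e-05 m².
Restated in SI base units: W = 2.094 N, H = 9.006e+08 Pa, K = 3.796e-04.
Archard relation: V = K·W·L/H = 3.796e-04 · 2.094 · 1381 / 9.006e+08 = 1.219e-09 m³.
Average depth h = V/A = 1.219e-09 / 7.458e-05 = 1.635e-05 m.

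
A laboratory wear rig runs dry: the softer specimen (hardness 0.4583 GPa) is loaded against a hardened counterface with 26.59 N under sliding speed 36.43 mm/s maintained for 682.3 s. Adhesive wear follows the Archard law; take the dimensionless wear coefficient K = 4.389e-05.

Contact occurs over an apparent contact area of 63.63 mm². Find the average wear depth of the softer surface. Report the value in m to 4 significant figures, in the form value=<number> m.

value=9.947e-07 m

Each operation keeps full float precision. Intermediate values are shown rounded, and one final rounding, at 4 significant figures.
Convert: Sliding speed v = 36.43 mm/s = 0.03643 m/s. Sliding distance L = v·t = 0.03643 m/s × 682.3 s = 24.86 m.
Convert: Hardness H = 0.4583 GPa = 4.583e+08 Pa.
Convert: Contact area A = 63.63 mm² = 6.363e-05 m².
As SI base values: W = 26.59 N, H = 4.583e+08 Pa, K = 4.389e-05.
The Archard volume V = K·W·L/H = 4.389e-05 · 26.59 · 24.86 / 4.583e+08 = 6.329e-11 m³.
Mean depth h = V/A = 6.329e-11 / 6.363e-05 = 9.947e-07 m.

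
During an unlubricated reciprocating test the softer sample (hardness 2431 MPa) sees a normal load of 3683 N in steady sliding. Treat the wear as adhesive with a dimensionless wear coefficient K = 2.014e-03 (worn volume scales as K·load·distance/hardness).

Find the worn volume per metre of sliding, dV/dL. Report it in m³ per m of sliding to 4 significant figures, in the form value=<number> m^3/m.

Intermediates are displayed rounded. Every step maintains full precision, and rounded just once to four significant figures.
Hardness H = 2431 MPa = 2.431e+09 Pa.
Working in SI base units: W = 3683 N, H = 2.431e+09 Pa, K = 2.014e-03.
Wear rate dV/dL = K·W/H — distance-free: 2.014e-03 · 3683 / 2.431e+09 = 3.051e-09 m³/m.

value=3.051e-09 m^3/m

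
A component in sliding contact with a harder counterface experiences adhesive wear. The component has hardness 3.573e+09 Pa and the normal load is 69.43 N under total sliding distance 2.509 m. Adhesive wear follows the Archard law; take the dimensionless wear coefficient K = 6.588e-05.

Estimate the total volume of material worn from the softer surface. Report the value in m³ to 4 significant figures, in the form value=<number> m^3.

Displayed values are rounded — each operation runs at full precision, and a single final rounding to 4 significant figures.
In SI base units, W = 69.43 N, H = 3.573e+09 Pa, K = 6.588e-05.
Apply Archard: V = K·W·L/H = 6.588e-05 · 69.43 · 2.509 / 3.573e+09 = 3.212e-12 m³.

value=3.212e-12 m^3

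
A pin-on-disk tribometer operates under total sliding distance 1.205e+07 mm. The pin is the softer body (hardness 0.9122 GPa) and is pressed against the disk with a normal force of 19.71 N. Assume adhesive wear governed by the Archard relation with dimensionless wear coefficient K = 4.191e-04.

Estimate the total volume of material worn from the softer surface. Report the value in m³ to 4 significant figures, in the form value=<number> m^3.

Each operation carries full float precision — intermediate values are displayed rounded, and rounded once at the end to 4 significant digits.
Total distance L = 1.205e+07 mm = 1.205e+04 m.
Hardness H = 0.9122 GPa = 9.122e+08 Pa.
Restated in SI base units: W = 19.71 N, H = 9.122e+08 Pa, K = 4.191e-04.
Worn volume V = K·W·L/H = 4.191e-04 · 19.71 · 1.205e+04 / 9.122e+08 = 1.091e-07 m³.

value=1.091e-07 m^3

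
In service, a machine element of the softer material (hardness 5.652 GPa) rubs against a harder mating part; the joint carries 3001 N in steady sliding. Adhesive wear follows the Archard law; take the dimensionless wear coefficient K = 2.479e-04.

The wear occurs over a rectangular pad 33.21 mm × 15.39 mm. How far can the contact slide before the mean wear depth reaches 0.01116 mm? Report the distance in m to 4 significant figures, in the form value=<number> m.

Intermediate values are shown rounded. Every step holds exact precision. Rounded just once: 4 significant figures.
Convert: Hardness H = 5.652 GPa = 5.652e+09 Pa.
Convert: Pad sides 33.21 mm × 15.39 mm = 0.03321 m × 0.01539 m. Contact area A = 0.03321 m × 0.01539 m = 5.111e-04 m².
Convert: Depth limit h_lim = 0.01116 mm = 1.116e-05 m.
In SI base units, W = 3001 N, H = 5.652e+09 Pa, K = 2.479e-04.
Limit volume V_lim = h_lim·A = 1.116e-05 · 5.111e-04 = 5.704e-09 m³.
So the life L = V_lim·H/(K·W) = 5.704e-09 · 5.652e+09 / (2.479e-04 · 3001) = 43.33 m.

value=43.33 m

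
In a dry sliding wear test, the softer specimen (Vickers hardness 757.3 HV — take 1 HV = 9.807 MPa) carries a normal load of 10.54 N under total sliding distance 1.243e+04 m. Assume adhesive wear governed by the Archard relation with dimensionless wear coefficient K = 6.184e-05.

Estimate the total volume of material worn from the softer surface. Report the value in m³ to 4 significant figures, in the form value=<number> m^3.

Intermediates are displayed rounded. All working math carries exact precision — rounded just once to four significant digits.
Convert: Hardness H = 757.3 HV × 9.807 MPa/HV = 7427 MPa = 7.427e+09 Pa.
SI base units throughout: W = 10.54 N, H = 7.427e+09 Pa, K = 6.184e-05.
Worn volume V = K·W·L/H = 6.184e-05 · 10.54 · 1.243e+04 / 7.427e+09 = 1.091e-09 m³.

value=1.091e-09 m^3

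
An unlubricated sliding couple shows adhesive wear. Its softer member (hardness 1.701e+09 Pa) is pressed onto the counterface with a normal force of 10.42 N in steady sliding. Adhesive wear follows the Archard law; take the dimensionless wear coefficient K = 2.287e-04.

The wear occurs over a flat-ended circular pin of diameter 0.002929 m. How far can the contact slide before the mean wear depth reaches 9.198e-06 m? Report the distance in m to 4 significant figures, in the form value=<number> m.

The algebra holds exact precision, and intermediates are printed rounded. Rounded just once to four significant figures.
Convert: Contact area A = π·d²/4 = π·(0.002929 m)²/4 = 6.738e-06 m².
Expressed in SI base units: W = 10.42 N, H = 1.701e+09 Pa, K = 2.287e-04.
At the depth limit, V_lim = h_lim·A = 9.198e-06 · 6.738e-06 = 6.198e-11 m³.
Life L = V_lim·H/(K·W) = 6.198e-11 · 1.701e+09 / (2.287e-04 · 10.42) = 44.24 m.

value=44.24 m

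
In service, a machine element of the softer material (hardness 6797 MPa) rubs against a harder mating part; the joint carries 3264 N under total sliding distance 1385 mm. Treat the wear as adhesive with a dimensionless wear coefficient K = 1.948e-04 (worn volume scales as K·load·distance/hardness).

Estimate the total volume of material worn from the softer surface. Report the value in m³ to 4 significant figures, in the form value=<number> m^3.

value=1.296e-10 m^3

All arithmetic runs at exact precision — the intermediates are shown rounded. Rounded just once, at four significant digits.
Convert: Distance covered L = 1385 mm = 1.385 m.
Convert: Hardness H = 6797 MPa = 6.797e+09 Pa.
Working in SI base units: W = 3264 N, H = 6.797e+09 Pa, K = 1.948e-04.
By Archard's law, V = K·W·L/H = 1.948e-04 · 3264 · 1.385 / 6.797e+09 = 1.296e-10 m³.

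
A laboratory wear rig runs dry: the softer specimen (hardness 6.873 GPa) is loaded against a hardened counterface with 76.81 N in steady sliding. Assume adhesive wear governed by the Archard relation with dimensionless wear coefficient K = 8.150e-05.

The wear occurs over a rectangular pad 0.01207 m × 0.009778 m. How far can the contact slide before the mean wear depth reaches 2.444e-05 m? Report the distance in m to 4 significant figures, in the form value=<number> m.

value=3167 m

Displayed values are rounded, and all arithmetic holds full precision — a lone final rounding: 4 significant digits.
Convert: Hardness H = 6.873 GPa = 6.873e+09 Pa.
Convert: Contact area A = 0.01207 m × 0.009778 m = 1.180e-04 m².
Working in SI base units: W = 76.81 N, H = 6.873e+09 Pa, K = 8.150e-05.
Wearable volume V_lim = h_lim·A = 2.444e-05 · 1.180e-04 = 2.884e-09 m³.
Thus life L = V_lim·H/(K·W) = 2.884e-09 · 6.873e+09 / (8.150e-05 · 76.81) = 3167 m.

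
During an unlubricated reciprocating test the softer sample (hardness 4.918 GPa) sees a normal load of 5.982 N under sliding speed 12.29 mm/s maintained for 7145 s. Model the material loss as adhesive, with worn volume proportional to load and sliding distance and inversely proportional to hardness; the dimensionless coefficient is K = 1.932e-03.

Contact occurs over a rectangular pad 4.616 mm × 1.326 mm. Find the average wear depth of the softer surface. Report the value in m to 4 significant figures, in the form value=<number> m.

Printed values are rounded; the algebra holds full float precision. Rounded just once, at 4 significant figures.
Convert: Sliding speed v = 12.29 mm/s = 0.01229 m/s. Distance covered L = v·t = 0.01229 m/s × 7145 s = 87.81 m.
Convert: Hardness H = 4.918 GPa = 4.918e+09 Pa.
Convert: Pad sides 4.616 mm × 1.326 mm = 0.004616 m × 0.001326 m. Contact area A = 0.004616 m × 0.001326 m = 6.121e-06 m².
Working in SI base units: W = 5.982 N, H = 4.918e+09 Pa, K = 1.932e-03.
Apply Archard: V = K·W·L/H = 1.932e-03 · 5.982 · 87.81 / 4.918e+09 = 2.064e-10 m³.
Mean depth h = V/A = 2.064e-10 / 6.121e-06 = 3.371e-05 m.

value=3.371e-05 m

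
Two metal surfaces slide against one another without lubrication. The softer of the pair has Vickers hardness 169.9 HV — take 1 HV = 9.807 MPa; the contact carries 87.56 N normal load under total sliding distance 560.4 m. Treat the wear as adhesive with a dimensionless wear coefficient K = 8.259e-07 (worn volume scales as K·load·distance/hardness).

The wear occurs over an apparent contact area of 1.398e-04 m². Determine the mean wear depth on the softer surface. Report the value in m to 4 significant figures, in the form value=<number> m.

value=1.740e-07 m

The intermediates are displayed rounded. All arithmetic maintains full float precision, and rounded just once to four significant figures.
Convert: Hardness H = 169.9 HV × 9.807 MPa/HV = 1666 MPa = 1.666e+09 Pa.
Collected in SI base units: W = 87.56 N, H = 1.666e+09 Pa, K = 8.259e-07.
By Archard's law, V = K·W·L/H = 8.259e-07 · 87.56 · 560.4 / 1.666e+09 = 2.432e-11 m³.
Depth of wear h = V/A = 2.432e-11 / 1.398e-04 = 1.740e-07 m.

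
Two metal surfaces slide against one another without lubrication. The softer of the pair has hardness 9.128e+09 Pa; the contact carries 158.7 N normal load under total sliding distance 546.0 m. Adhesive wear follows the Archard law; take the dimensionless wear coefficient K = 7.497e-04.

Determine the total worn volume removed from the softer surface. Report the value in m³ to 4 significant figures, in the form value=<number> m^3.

The intermediates are shown rounded; each operation runs at full float precision, and rounded just once: 4 significant digits.
In SI base units, W = 158.7 N, H = 9.128e+09 Pa, K = 7.497e-04.
Archard volume V = K·W·L/H = 7.497e-04 · 158.7 · 546.0 / 9.128e+09 = 7.117e-09 m³.

value=7.117e-09 m^3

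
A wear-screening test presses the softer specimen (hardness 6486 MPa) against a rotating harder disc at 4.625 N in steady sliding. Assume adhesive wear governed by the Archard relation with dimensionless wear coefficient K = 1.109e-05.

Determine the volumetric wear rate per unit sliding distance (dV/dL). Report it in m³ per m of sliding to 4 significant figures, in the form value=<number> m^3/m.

value=7.908e-15 m^3/m

All working math keeps exact precision. The intermediates are displayed rounded, and rounded just once: four significant digits.
Hardness H = 6486 MPa = 6.486e+09 Pa.
Collected in SI base units: W = 4.625 N, H = 6.486e+09 Pa, K = 1.109e-05.
Wear rate dV/dL = K·W/H: 1.109e-05 · 4.625 / 6.486e+09 = 7.908e-15 m³/m.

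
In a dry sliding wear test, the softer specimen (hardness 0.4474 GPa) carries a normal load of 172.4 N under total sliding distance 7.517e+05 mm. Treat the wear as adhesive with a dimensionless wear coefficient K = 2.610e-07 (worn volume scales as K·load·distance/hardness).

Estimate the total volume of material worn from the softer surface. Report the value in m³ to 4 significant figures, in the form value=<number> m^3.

value=7.560e-11 m^3

The intermediates are printed rounded. The algebra keeps full precision. Rounded just once, at 4 significant digits.
Path length L = 7.517e+05 mm = 751.7 m.
Hardness H = 0.4474 GPa = 4.474e+08 Pa.
Expressed in SI base units: W = 172.4 N, H = 4.474e+08 Pa, K = 2.610e-07.
By Archard's law, V = K·W·L/H = 2.610e-07 · 172.4 · 751.7 / 4.474e+08 = 7.560e-11 m³.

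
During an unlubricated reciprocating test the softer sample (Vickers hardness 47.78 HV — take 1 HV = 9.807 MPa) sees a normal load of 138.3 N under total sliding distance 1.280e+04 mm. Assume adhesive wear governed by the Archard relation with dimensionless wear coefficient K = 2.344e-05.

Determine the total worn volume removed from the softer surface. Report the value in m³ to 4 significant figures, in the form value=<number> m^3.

value=8.855e-11 m^3

Each operation holds full float precision; displayed values are rounded; rounded just once, at four significant digits.
Convert: Sliding distance L = 1.280e+04 mm = 12.80 m.
Convert: Hardness H = 47.78 HV × 9.807 MPa/HV = 468.6 MPa = 4.686e+08 Pa.
Working in SI base units: W = 138.3 N, H = 4.686e+08 Pa, K = 2.344e-05.
Archard volume V = K·W·L/H = 2.344e-05 · 138.3 · 12.80 / 4.686e+08 = 8.855e-11 m³.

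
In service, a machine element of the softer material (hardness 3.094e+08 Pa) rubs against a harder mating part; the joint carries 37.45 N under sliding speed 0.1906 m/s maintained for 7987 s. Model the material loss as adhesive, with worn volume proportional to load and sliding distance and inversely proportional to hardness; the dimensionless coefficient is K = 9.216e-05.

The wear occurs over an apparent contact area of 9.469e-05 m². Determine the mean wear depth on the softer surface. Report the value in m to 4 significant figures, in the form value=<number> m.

value=1.793e-04 m

Printed values are rounded, and all arithmetic maintains exact precision — one final rounding, at 4 significant digits.
Convert: The distance L = v·t = 0.1906 m/s × 7987 s = 1522 m.
Working in SI base units: W = 37.45 N, H = 3.094e+08 Pa, K = 9.216e-05.
By Archard's law, V = K·W·L/H = 9.216e-05 · 37.45 · 1522 / 3.094e+08 = 1.698e-08 m³.
Mean wear depth h = V/A = 1.698e-08 / 9.469e-05 = 1.793e-04 m.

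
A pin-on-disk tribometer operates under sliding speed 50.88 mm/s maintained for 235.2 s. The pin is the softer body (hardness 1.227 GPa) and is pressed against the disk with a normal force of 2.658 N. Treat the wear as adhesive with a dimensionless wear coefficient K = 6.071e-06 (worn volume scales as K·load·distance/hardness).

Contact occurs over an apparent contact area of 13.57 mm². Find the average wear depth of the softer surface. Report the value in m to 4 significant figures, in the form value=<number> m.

value=1.160e-08 m

Every step maintains full precision, and quoted intermediates are rounded — one last rounding, at 4 significant digits.
Convert: Sliding speed v = 50.88 mm/s = 0.05088 m/s. Total distance L = v·t = 0.05088 m/s × 235.2 s = 11.97 m.
Convert: Hardness H = 1.227 GPa = 1.227e+09 Pa.
Convert: Contact area A = 13.57 mm² = 1.357e-05 m².
SI base units throughout: W = 2.658 N, H = 1.227e+09 Pa, K = 6.071e-06.
By Archard's law, V = K·W·L/H = 6.071e-06 · 2.658 · 11.97 / 1.227e+09 = 1.574e-13 m³.
Wear depth h = V/A = 1.574e-13 / 1.357e-05 = 1.160e-08 m.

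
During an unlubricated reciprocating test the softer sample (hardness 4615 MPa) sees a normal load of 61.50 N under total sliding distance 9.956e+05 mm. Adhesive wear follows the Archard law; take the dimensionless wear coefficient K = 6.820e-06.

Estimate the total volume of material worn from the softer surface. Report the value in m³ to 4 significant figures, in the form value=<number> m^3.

Displayed values are rounded — all arithmetic maintains full precision, and a single final rounding: four significant digits.
Convert: Path length L = 9.956e+05 mm = 995.6 m.
Convert: Hardness H = 4615 MPa = 4.615e+09 Pa.
Collected in SI base units: W = 61.50 N, H = 4.615e+09 Pa, K = 6.820e-06.
Worn volume V = K·W·L/H = 6.820e-06 · 61.50 · 995.6 / 4.615e+09 = 9.048e-11 m³.

value=9.048e-11 m^3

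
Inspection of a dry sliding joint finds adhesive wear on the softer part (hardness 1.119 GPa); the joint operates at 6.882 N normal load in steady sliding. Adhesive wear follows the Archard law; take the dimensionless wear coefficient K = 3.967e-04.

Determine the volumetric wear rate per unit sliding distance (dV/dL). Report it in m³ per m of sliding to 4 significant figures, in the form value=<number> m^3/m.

The algebra runs at full float precision, and intermediate values are shown rounded; one final rounding: 4 significant digits.
Hardness H = 1.119 GPa = 1.119e+09 Pa.
Working in SI base units: W = 6.882 N, H = 1.119e+09 Pa, K = 3.967e-04.
Rate of wear dV/dL = K·W/H — distance-free: 3.967e-04 · 6.882 / 1.119e+09 = 2.440e-12 m³/m.

value=2.440e-12 m^3/m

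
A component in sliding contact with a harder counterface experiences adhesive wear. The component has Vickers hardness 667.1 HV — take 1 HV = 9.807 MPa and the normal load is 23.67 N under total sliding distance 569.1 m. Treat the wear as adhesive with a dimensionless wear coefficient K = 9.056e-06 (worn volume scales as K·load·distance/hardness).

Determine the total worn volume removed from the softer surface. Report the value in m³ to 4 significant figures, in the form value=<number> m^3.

Quoted intermediates are rounded; the algebra maintains full precision — rounded just once to four significant digits.
Convert: Hardness H = 667.1 HV × 9.807 MPa/HV = 6542 MPa = 6.542e+09 Pa.
Working in SI base units: W = 23.67 N, H = 6.542e+09 Pa, K = 9.056e-06.
Volume removed: V = K·W·L/H = 9.056e-06 · 23.67 · 569.1 / 6.542e+09 = 1.865e-11 m³.

value=1.865e-11 m^3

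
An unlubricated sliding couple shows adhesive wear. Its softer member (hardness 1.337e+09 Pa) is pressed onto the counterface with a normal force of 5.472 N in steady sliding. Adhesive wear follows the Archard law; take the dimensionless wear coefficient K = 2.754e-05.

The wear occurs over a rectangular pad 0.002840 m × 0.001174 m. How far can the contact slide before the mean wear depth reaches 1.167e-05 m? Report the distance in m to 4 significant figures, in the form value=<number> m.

value=345.2 m

All working math holds full precision. The intermediates are printed rounded, and a single final rounding, at 4 significant figures.
Convert: Contact area A = 0.002840 m × 0.001174 m = 3.334e-06 m².
In SI base units, W = 5.472 N, H = 1.337e+09 Pa, K = 2.754e-05.
Permissible volume V_lim = h_lim·A = 1.167e-05 · 3.334e-06 = 3.891e-11 m³.
So the life L = V_lim·H/(K·W) = 3.891e-11 · 1.337e+09 / (2.754e-05 · 5.472) = 345.2 m.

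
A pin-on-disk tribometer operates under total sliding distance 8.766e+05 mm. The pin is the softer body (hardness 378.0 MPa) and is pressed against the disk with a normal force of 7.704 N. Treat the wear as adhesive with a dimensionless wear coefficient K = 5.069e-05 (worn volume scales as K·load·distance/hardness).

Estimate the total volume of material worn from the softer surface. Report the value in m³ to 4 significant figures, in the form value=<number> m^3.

The computation carries full precision — quoted intermediates are rounded — rounded just once, at 4 significant figures.
Convert: Distance L = 8.766e+05 mm = 876.6 m.
Convert: Hardness H = 378.0 MPa = 3.780e+08 Pa.
As SI base values: W = 7.704 N, H = 3.780e+08 Pa, K = 5.069e-05.
The Archard volume V = K·W·L/H = 5.069e-05 · 7.704 · 876.6 / 3.780e+08 = 9.056e-10 m³.

value=9.056e-10 m^3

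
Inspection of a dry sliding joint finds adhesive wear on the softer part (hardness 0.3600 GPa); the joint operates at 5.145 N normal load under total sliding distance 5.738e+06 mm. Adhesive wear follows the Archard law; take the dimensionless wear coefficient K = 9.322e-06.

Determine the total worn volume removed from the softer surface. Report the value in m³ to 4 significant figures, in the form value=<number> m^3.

value=7.645e-10 m^3

Intermediates are shown rounded. Each operation carries exact precision — one final rounding, at four significant digits.
Path length L = 5.738e+06 mm = 5738 m.
Hardness H = 0.3600 GPa = 3.600e+08 Pa.
Restated in SI base units: W = 5.145 N, H = 3.600e+08 Pa, K = 9.322e-06.
Archard relation: V = K·W·L/H = 9.322e-06 · 5.145 · 5738 / 3.600e+08 = 7.645e-10 m³.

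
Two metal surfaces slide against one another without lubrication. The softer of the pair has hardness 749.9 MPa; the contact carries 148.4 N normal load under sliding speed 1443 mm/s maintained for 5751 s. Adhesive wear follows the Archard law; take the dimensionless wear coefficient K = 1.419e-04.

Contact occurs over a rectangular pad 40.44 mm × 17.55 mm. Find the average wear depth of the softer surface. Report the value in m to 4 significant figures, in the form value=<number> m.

Each operation holds full precision — intermediates are shown rounded, and one last rounding, at 4 significant digits.
Convert: Sliding speed v = 1443 mm/s = 1.443 m/s. Distance covered L = v·t = 1.443 m/s × 5751 s = 8299 m.
Convert: Hardness H = 749.9 MPa = 7.499e+08 Pa.
Convert: Pad sides 40.44 mm × 17.55 mm = 0.04044 m × 0.01755 m. Contact area A = 0.04044 m × 0.01755 m = 7.097e-04 m².
Working in SI base units: W = 148.4 N, H = 7.499e+08 Pa, K = 1.419e-04.
Worn volume V = K·W·L/H = 1.419e-04 · 148.4 · 8299 / 7.499e+08 = 2.330e-07 m³.
Depth h = V/A = 2.330e-07 / 7.097e-04 = 3.283e-04 m.

value=3.283e-04 m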